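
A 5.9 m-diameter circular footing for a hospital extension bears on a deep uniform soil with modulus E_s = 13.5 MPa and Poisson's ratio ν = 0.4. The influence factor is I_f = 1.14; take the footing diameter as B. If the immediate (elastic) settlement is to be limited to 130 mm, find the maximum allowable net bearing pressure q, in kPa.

E_s = 13.5 MPa = 13500 kPa.
S_e = q·B·(1−ν²)/E_s · I_f  ⇒  q = S_e·E_s / (B·(1−ν²)·I_f).
q = 0.13 × 13500 / (5.9 × 0.84 × 1.14) = 310.6 kPa

q ≈ 311 kPa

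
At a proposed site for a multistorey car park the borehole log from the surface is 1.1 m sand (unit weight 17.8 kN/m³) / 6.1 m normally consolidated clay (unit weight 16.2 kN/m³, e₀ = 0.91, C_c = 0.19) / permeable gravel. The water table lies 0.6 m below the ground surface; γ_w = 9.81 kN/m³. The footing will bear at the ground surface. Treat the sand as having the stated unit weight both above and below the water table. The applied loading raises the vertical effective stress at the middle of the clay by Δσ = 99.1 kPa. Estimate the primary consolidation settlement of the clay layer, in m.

Mid-depth of clay below the ground surface: z = 1.1 + 6.1/2 = 4.15 m.
Total vertical stress at mid-clay: σ_v = 17.8×1.1 + 16.2×3.05 = 68.99 kPa.
Pore pressure: u = 9.81×(4.15 − 0.6) = 34.825 kPa.
Initial effective stress: σ'_0 = σ_v − u = 68.99 − 34.825 = 34.165 kPa.
Final effective stress: σ'_f = σ'_0 + Δσ = 34.165 + 99.1 = 133.26 kPa.
Normally consolidated clay, so the full stress increment lies on the virgin compression line:
S_c = C_c·H/(1+e₀)·log₁₀(σ'_f/σ'_0) = 0.19×6.1/(1+0.91)×log₁₀(133.26/34.165)
    = 0.60681 × 0.59112 = 0.3587 m

S_c ≈ 0.359 m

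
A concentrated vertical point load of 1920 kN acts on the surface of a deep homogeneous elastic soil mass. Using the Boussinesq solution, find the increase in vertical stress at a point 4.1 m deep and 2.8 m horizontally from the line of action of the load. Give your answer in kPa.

Boussinesq vertical stress below a point load on an elastic half-space:
Δσ_z = 3P/(2πz²) · [1 + (r/z)²]^(−5/2)
r/z = 2.8/4.1 = 0.68293; [1+(r/z)²]^(−5/2) = 0.38404.
Δσ_z = 3×1920/(2π×4.1²) × 0.38404 = 54.535 × 0.38404 = 20.94 kPa

Δσ_z ≈ 20.9 kPa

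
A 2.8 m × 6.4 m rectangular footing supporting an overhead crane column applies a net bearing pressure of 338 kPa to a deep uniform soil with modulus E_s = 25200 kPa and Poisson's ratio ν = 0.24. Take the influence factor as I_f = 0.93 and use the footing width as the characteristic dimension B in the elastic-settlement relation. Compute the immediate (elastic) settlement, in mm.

S_e ≈ 32.9 mm

Immediate (elastic) settlement: S_e = q·B·(1−ν²)/E_s · I_f.
S_e = 338 × 2.8 × (1 − 0.24²) / 25200 × 0.93
    = 338 × 2.8 × 0.9424 / 25200 × 0.93
    = 0.03291 m = 32.91 mm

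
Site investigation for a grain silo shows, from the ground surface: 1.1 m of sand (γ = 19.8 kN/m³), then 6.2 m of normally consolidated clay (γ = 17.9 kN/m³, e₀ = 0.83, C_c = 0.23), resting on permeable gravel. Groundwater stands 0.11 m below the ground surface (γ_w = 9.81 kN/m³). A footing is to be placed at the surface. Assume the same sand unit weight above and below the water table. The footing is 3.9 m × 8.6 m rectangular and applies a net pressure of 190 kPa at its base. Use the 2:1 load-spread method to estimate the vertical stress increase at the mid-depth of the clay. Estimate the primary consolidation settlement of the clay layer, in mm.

Mid-depth of clay below the ground surface: z = 1.1 + 6.2/2 = 4.2 m.
Total vertical stress at mid-clay: σ_v = 19.8×1.1 + 17.9×3.1 = 77.27 kPa.
Pore pressure: u = 9.81×(4.2 − 0.11) = 40.123 kPa.
Initial effective stress: σ'_0 = σ_v − u = 77.27 − 40.123 = 37.147 kPa.
Stress increase at mid-clay by the 2:1 spreading method:
Δσ = qBL/((B+z)(L+z)) = 190×3.9×8.6/((3.9+4.2)(8.6+4.2)) = 61.464 kPa
Final effective stress: σ'_f = σ'_0 + Δσ = 37.147 + 61.464 = 98.611 kPa.
Normally consolidated clay, so the full stress increment lies on the virgin compression line:
S_c = C_c·H/(1+e₀)·log₁₀(σ'_f/σ'_0) = 0.23×6.2/(1+0.83)×log₁₀(98.611/37.147)
    = 0.77923 × 0.424 = 0.3304 m

S_c ≈ 330 mm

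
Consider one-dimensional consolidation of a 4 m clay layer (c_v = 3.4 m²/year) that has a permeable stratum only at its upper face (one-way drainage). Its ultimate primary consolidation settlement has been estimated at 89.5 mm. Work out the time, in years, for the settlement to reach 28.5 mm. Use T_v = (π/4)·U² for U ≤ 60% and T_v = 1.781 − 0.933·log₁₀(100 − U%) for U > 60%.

Drainage path length: H_d = H = 4 m (single drainage).
U = S(t)/S_ult = 28.5/89.5 = 0.3184.
U ≤ 60%: T_v = (π/4)·U² = (π/4)×0.31844² = 0.07964.
t = T_v·H_d²/c_v = 0.07964×4²/3.4 = 0.3748 years.

t ≈ 0.375 years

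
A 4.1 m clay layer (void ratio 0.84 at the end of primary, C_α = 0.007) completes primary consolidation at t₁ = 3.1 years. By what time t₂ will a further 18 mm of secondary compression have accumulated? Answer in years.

S_s = C_α·H/(1+e_p)·log₁₀(t₂/t₁) ⇒ log₁₀(t₂/t₁) = S_s·(1+e_p)/(C_α·H).
log₁₀(t₂/t₁) = 0.018 × (1+0.84) / (0.007×4.1) = 1.154
t₂ = t₁ × 10^1.154 = 3.1 × 14.26 = 44.19 years

t₂ ≈ 44.2 years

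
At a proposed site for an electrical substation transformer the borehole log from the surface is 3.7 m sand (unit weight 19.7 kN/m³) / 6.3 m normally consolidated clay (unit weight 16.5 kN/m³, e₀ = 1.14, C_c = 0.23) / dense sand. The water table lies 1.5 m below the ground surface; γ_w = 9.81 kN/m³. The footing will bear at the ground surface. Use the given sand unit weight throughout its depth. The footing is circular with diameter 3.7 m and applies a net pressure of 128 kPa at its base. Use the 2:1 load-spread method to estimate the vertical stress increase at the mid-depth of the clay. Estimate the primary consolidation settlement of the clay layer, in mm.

Mid-depth of clay below the ground surface: z = 3.7 + 6.3/2 = 6.85 m.
Total vertical stress at mid-clay: σ_v = 19.7×3.7 + 16.5×3.15 = 124.87 kPa.
Pore pressure: u = 9.81×(6.85 − 1.5) = 52.483 kPa.
Initial effective stress: σ'_0 = σ_v − u = 124.87 − 52.483 = 72.387 kPa.
Stress increase at mid-clay by the 2:1 spreading method:
Δσ ≈ qD²/(D+z)² = 128×3.7²/(3.7+6.85)² = 15.744 kPa
Final effective stress: σ'_f = σ'_0 + Δσ = 72.387 + 15.744 = 88.131 kPa.
Normally consolidated clay, so the full stress increment lies on the virgin compression line:
S_c = C_c·H/(1+e₀)·log₁₀(σ'_f/σ'_0) = 0.23×6.3/(1+1.14)×log₁₀(88.131/72.387)
    = 0.6771 × 0.085468 = 0.05787 m

S_c ≈ 57.9 mm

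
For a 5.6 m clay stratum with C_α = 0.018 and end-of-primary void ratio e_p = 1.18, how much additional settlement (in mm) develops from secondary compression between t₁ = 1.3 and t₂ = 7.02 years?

S_s ≈ 33.9 mm

Secondary compression: S_s = C_α·H/(1+e_p)·log₁₀(t₂/t₁)
S_s = 0.018×5.6/(1+1.18)×log₁₀(7.02/1.3)
    = 0.04624 × 0.7324 = 0.03386 m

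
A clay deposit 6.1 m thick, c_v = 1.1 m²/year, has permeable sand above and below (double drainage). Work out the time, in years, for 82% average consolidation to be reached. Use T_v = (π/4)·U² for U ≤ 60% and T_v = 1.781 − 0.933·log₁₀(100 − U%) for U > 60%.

t ≈ 5.16 years

Drainage path length: H_d = H/2 = 3.05 m (double drainage).
U > 60%: T_v = 1.781 − 0.933·log₁₀(100 − 82) = 0.60983.
t = T_v·H_d²/c_v = 0.60983×3.05²/1.1 = 5.157 years.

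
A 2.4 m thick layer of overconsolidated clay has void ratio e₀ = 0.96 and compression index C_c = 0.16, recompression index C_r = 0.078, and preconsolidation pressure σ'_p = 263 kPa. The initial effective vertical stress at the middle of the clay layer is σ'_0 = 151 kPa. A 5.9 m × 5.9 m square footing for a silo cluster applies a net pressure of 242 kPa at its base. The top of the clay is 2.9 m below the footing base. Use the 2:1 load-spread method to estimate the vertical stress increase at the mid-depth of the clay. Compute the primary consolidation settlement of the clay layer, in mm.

Mid-depth of clay below the footing base: z = 2.9 + 2.4/2 = 4.1 m.
Stress increase at mid-clay by the 2:1 spreading method:
Δσ = qBL/((B+z)(L+z)) = 242×5.9×5.9/((5.9+4.1)(5.9+4.1)) = 84.24 kPa
Final effective stress: σ'_f = 151 + 84.24 = 235.24 kPa.
σ'_f = 235.24 ≤ σ'_p = 263 kPa, so the clay remains overconsolidated and only the recompression index applies:
S_c = C_r·H/(1+e₀)·log₁₀(σ'_f/σ'_0) = 0.078×2.4/1.96×log₁₀(235.24/151)
    = 0.095511 × 0.19253 = 0.01839 m

S_c ≈ 18.4 mm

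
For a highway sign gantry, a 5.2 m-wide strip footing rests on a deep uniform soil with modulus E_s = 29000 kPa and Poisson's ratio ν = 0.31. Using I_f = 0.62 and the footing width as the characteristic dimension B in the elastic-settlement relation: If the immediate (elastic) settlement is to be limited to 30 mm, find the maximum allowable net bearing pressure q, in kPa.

S_e = q·B·(1−ν²)/E_s · I_f  ⇒  q = S_e·E_s / (B·(1−ν²)·I_f).
q = 0.03 × 29000 / (5.2 × 0.9039 × 0.62) = 298.5 kPa

q ≈ 299 kPa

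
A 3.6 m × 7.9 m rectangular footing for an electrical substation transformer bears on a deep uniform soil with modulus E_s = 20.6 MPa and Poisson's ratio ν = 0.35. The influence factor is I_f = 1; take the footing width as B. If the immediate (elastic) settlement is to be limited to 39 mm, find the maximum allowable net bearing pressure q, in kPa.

q ≈ 254 kPa

E_s = 20.6 MPa = 20600 kPa.
S_e = q·B·(1−ν²)/E_s · I_f  ⇒  q = S_e·E_s / (B·(1−ν²)·I_f).
q = 0.039 × 20600 / (3.6 × 0.8775 × 1) = 254.3 kPa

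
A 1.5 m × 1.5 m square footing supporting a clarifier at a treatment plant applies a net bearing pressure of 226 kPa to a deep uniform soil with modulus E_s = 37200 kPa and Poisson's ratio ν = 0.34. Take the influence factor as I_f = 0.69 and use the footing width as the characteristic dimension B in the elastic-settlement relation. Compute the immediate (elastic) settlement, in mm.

Immediate (elastic) settlement: S_e = q·B·(1−ν²)/E_s · I_f.
S_e = 226 × 1.5 × (1 − 0.34²) / 37200 × 0.69
    = 226 × 1.5 × 0.8844 / 37200 × 0.69
    = 0.005561 m = 5.561 mm

S_e ≈ 5.56 mm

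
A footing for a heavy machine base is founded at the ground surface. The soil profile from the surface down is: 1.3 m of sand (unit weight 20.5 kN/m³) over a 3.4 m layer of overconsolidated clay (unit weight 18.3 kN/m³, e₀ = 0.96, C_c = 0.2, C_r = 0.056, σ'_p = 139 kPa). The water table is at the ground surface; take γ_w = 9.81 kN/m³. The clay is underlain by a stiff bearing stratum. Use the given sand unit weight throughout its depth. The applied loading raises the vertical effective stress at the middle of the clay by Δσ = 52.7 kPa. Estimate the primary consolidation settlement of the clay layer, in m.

Mid-depth of clay below the ground surface: z = 1.3 + 3.4/2 = 3 m.
Total vertical stress at mid-clay: σ_v = 20.5×1.3 + 18.3×1.7 = 57.76 kPa.
Pore pressure: u = 9.81×(3 − 0) = 29.43 kPa.
Initial effective stress: σ'_0 = σ_v − u = 57.76 − 29.43 = 28.33 kPa.
Final effective stress: σ'_f = 28.33 + 52.7 = 81.03 kPa.
σ'_f = 81.03 ≤ σ'_p = 139 kPa, so the clay remains overconsolidated and only the recompression index applies:
S_c = C_r·H/(1+e₀)·log₁₀(σ'_f/σ'_0) = 0.056×3.4/1.96×log₁₀(81.03/28.33)
    = 0.097143 × 0.4564 = 0.04434 m

S_c ≈ 0.0443 m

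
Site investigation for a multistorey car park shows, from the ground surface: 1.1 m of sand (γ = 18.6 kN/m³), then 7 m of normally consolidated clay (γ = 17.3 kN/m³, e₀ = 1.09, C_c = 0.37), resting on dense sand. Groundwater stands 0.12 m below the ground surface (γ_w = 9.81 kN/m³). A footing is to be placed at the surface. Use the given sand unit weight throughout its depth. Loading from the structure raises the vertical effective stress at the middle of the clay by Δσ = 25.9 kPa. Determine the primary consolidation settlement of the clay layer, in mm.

Mid-depth of clay below the ground surface: z = 1.1 + 7/2 = 4.6 m.
Total vertical stress at mid-clay: σ_v = 18.6×1.1 + 17.3×3.5 = 81.01 kPa.
Pore pressure: u = 9.81×(4.6 − 0.12) = 43.949 kPa.
Initial effective stress: σ'_0 = σ_v − u = 81.01 − 43.949 = 37.061 kPa.
Final effective stress: σ'_f = σ'_0 + Δσ = 37.061 + 25.9 = 62.961 kPa.
Normally consolidated clay, so the full stress increment lies on the virgin compression line:
S_c = C_c·H/(1+e₀)·log₁₀(σ'_f/σ'_0) = 0.37×7/(1+1.09)×log₁₀(62.961/37.061)
    = 1.2392 × 0.23015 = 0.2852 m

S_c ≈ 285 mm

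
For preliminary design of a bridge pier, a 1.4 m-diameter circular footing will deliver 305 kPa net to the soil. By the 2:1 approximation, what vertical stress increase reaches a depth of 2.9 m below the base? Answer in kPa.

Δσ_z ≈ 32.3 kPa

By the 2:1 method the load spreads at 1 horizontal : 2 vertical, so at depth z the loaded area has grown by z in each plan dimension:
Δσ ≈ qD²/(D+z)² = 305×1.4²/(1.4+2.9)² = 32.331 kPa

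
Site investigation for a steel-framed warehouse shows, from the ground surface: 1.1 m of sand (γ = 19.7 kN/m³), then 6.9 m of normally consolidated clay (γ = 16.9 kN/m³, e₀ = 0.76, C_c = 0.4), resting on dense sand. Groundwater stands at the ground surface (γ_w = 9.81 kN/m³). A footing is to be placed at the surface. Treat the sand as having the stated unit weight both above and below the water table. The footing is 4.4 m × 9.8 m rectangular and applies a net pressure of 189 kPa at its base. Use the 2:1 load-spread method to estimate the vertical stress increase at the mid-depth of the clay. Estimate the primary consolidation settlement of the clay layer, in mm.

S_c ≈ 700 mm

Mid-depth of clay below the ground surface: z = 1.1 + 6.9/2 = 4.55 m.
Total vertical stress at mid-clay: σ_v = 19.7×1.1 + 16.9×3.45 = 79.975 kPa.
Pore pressure: u = 9.81×(4.55 − 0) = 44.636 kPa.
Initial effective stress: σ'_0 = σ_v − u = 79.975 − 44.636 = 35.339 kPa.
Stress increase at mid-clay by the 2:1 spreading method:
Δσ = qBL/((B+z)(L+z)) = 189×4.4×9.8/((4.4+4.55)(9.8+4.55)) = 63.455 kPa
Final effective stress: σ'_f = σ'_0 + Δσ = 35.339 + 63.455 = 98.794 kPa.
Normally consolidated clay, so the full stress increment lies on the virgin compression line:
S_c = C_c·H/(1+e₀)·log₁₀(σ'_f/σ'_0) = 0.4×6.9/(1+0.76)×log₁₀(98.794/35.339)
    = 1.5682 × 0.44648 = 0.7002 m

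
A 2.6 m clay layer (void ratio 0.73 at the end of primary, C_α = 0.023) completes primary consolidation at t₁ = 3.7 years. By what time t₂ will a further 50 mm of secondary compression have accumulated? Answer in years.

S_s = C_α·H/(1+e_p)·log₁₀(t₂/t₁) ⇒ log₁₀(t₂/t₁) = S_s·(1+e_p)/(C_α·H).
log₁₀(t₂/t₁) = 0.05 × (1+0.73) / (0.023×2.6) = 1.446
t₂ = t₁ × 10^1.446 = 3.7 × 27.96 = 103.4 years

t₂ ≈ 103 years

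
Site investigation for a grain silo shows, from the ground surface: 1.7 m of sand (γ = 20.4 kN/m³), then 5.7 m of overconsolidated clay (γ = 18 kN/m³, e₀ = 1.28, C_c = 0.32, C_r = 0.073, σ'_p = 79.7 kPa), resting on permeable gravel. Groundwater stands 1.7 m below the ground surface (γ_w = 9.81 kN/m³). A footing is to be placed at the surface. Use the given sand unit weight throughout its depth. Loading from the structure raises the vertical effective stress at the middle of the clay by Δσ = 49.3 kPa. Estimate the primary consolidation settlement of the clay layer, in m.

S_c ≈ 0.129 m

Mid-depth of clay below the ground surface: z = 1.7 + 5.7/2 = 4.55 m.
Total vertical stress at mid-clay: σ_v = 20.4×1.7 + 18×2.85 = 85.98 kPa.
Pore pressure: u = 9.81×(4.55 − 1.7) = 27.959 kPa.
Initial effective stress: σ'_0 = σ_v − u = 85.98 − 27.959 = 58.021 kPa.
Final effective stress: σ'_f = 58.021 + 49.3 = 107.32 kPa.
σ'_f = 107.32 > σ'_p = 79.7 kPa, so the stress path crosses the preconsolidation pressure — recompression up to σ'_p, then virgin compression beyond:
S_c = H/(1+e₀)·[C_r·log₁₀(σ'_p/σ'_0) + C_c·log₁₀(σ'_f/σ'_p)]
    = 5.7/2.28 × [0.073×log₁₀(79.7/58.021) + 0.32×log₁₀(107.32/79.7)]
    = 2.5 × [0.010065 + 0.041351] = 0.1285 m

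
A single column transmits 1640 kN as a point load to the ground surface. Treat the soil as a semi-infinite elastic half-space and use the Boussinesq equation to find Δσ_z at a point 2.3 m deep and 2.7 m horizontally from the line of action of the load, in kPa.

Δσ_z ≈ 17 kPa

Boussinesq vertical stress below a point load on an elastic half-space:
Δσ_z = 3P/(2πz²) · [1 + (r/z)²]^(−5/2)
r/z = 2.7/2.3 = 1.1739; [1+(r/z)²]^(−5/2) = 0.11467.
Δσ_z = 3×1640/(2π×2.3²) × 0.11467 = 148.02 × 0.11467 = 16.97 kPa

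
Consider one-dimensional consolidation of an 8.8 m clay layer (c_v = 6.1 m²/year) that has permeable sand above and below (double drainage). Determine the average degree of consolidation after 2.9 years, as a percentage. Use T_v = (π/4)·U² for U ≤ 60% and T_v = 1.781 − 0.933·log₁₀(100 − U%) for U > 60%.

U ≈ 91.5 %

Drainage path length: H_d = H/2 = 4.4 m (double drainage).
T_v = c_v·t/H_d² = 6.1×2.9/4.4² = 0.91374.
T_v = 0.91374 corresponds to the U > 60% branch:
U = 1 − 10^((1.781 − T_v)/0.933)/100 = 0.915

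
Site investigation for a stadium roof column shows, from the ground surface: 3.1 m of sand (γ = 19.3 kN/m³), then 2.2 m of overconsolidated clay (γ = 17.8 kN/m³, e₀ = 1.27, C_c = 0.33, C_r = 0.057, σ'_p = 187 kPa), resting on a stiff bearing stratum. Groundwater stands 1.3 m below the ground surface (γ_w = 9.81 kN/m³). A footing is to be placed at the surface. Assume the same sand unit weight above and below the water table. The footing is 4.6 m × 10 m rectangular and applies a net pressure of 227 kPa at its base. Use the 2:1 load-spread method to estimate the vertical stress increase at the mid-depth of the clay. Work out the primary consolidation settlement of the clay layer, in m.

S_c ≈ 0.0233 m

Mid-depth of clay below the ground surface: z = 3.1 + 2.2/2 = 4.2 m.
Total vertical stress at mid-clay: σ_v = 19.3×3.1 + 17.8×1.1 = 79.41 kPa.
Pore pressure: u = 9.81×(4.2 − 1.3) = 28.449 kPa.
Initial effective stress: σ'_0 = σ_v − u = 79.41 − 28.449 = 50.961 kPa.
Stress increase at mid-clay by the 2:1 spreading method:
Δσ = qBL/((B+z)(L+z)) = 227×4.6×10/((4.6+4.2)(10+4.2)) = 83.563 kPa
Final effective stress: σ'_f = 50.961 + 83.563 = 134.52 kPa.
σ'_f = 134.52 ≤ σ'_p = 187 kPa, so the clay remains overconsolidated and only the recompression index applies:
S_c = C_r·H/(1+e₀)·log₁₀(σ'_f/σ'_0) = 0.057×2.2/2.27×log₁₀(134.52/50.961)
    = 0.055242 × 0.42155 = 0.02329 m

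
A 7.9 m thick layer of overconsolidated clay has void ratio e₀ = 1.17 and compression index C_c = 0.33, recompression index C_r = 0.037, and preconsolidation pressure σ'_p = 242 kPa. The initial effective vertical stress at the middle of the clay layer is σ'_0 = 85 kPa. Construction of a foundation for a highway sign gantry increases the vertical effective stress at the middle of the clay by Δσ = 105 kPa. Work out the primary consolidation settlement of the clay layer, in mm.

S_c ≈ 47.1 mm

Final effective stress: σ'_f = 85 + 105 = 190 kPa.
σ'_f = 190 ≤ σ'_p = 242 kPa, so the clay remains overconsolidated and only the recompression index applies:
S_c = C_r·H/(1+e₀)·log₁₀(σ'_f/σ'_0) = 0.037×7.9/2.17×log₁₀(190/85)
    = 0.1347 × 0.34933 = 0.04706 m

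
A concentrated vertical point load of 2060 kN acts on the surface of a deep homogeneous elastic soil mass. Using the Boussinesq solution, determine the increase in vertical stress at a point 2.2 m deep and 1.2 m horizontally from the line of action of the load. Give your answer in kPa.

Boussinesq vertical stress below a point load on an elastic half-space:
Δσ_z = 3P/(2πz²) · [1 + (r/z)²]^(−5/2)
r/z = 1.2/2.2 = 0.54545; [1+(r/z)²]^(−5/2) = 0.52145.
Δσ_z = 3×2060/(2π×2.2²) × 0.52145 = 203.22 × 0.52145 = 106 kPa

Δσ_z ≈ 106 kPa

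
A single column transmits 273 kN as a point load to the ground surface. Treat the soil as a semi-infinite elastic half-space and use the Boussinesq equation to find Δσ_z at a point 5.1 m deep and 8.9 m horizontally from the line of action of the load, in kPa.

Boussinesq vertical stress below a point load on an elastic half-space:
Δσ_z = 3P/(2πz²) · [1 + (r/z)²]^(−5/2)
r/z = 8.9/5.1 = 1.7451; [1+(r/z)²]^(−5/2) = 0.030381.
Δσ_z = 3×273/(2π×5.1²) × 0.030381 = 5.0115 × 0.030381 = 0.1523 kPa

Δσ_z ≈ 0.152 kPa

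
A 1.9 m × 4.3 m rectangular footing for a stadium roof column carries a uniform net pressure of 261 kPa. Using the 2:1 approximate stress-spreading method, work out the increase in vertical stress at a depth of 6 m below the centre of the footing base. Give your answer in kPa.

Δσ_z ≈ 26.2 kPa

By the 2:1 method the load spreads at 1 horizontal : 2 vertical, so at depth z the loaded area has grown by z in each plan dimension:
Δσ = qBL/((B+z)(L+z)) = 261×1.9×4.3/((1.9+6)(4.3+6)) = 26.206 kPa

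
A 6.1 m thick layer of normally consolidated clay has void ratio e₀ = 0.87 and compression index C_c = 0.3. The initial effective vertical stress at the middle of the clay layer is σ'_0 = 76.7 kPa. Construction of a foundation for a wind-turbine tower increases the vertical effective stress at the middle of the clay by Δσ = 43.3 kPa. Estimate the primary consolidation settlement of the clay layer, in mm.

Final effective stress: σ'_f = σ'_0 + Δσ = 76.7 + 43.3 = 120 kPa.
Normally consolidated clay, so the full stress increment lies on the virgin compression line:
S_c = C_c·H/(1+e₀)·log₁₀(σ'_f/σ'_0) = 0.3×6.1/(1+0.87)×log₁₀(120/76.7)
    = 0.97861 × 0.19439 = 0.1902 m

S_c ≈ 190 mm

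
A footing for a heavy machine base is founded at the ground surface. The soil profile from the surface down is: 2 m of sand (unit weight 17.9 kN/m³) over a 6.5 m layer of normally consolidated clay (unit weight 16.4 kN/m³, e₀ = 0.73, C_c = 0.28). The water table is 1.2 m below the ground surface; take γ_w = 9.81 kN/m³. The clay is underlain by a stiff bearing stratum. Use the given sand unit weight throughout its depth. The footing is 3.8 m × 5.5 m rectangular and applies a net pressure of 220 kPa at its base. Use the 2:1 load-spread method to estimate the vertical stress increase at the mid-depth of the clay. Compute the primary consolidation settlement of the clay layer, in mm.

Mid-depth of clay below the ground surface: z = 2 + 6.5/2 = 5.25 m.
Total vertical stress at mid-clay: σ_v = 17.9×2 + 16.4×3.25 = 89.1 kPa.
Pore pressure: u = 9.81×(5.25 − 1.2) = 39.73 kPa.
Initial effective stress: σ'_0 = σ_v − u = 89.1 − 39.73 = 49.37 kPa.
Stress increase at mid-clay by the 2:1 spreading method:
Δσ = qBL/((B+z)(L+z)) = 220×3.8×5.5/((3.8+5.25)(5.5+5.25)) = 47.262 kPa
Final effective stress: σ'_f = σ'_0 + Δσ = 49.37 + 47.262 = 96.632 kPa.
Normally consolidated clay, so the full stress increment lies on the virgin compression line:
S_c = C_c·H/(1+e₀)·log₁₀(σ'_f/σ'_0) = 0.28×6.5/(1+0.73)×log₁₀(96.632/49.37)
    = 1.052 × 0.29166 = 0.3068 m

S_c ≈ 307 mm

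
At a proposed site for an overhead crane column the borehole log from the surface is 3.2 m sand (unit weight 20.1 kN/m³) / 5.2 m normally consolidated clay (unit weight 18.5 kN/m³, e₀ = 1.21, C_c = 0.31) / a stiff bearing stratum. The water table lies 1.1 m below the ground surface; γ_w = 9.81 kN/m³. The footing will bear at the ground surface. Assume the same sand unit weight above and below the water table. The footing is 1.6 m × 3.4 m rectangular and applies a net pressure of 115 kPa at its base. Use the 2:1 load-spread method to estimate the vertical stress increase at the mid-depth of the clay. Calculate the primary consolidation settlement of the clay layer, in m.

Mid-depth of clay below the ground surface: z = 3.2 + 5.2/2 = 5.8 m.
Total vertical stress at mid-clay: σ_v = 20.1×3.2 + 18.5×2.6 = 112.42 kPa.
Pore pressure: u = 9.81×(5.8 − 1.1) = 46.107 kPa.
Initial effective stress: σ'_0 = σ_v − u = 112.42 − 46.107 = 66.313 kPa.
Stress increase at mid-clay by the 2:1 spreading method:
Δσ = qBL/((B+z)(L+z)) = 115×1.6×3.4/((1.6+5.8)(3.4+5.8)) = 9.1892 kPa
Final effective stress: σ'_f = σ'_0 + Δσ = 66.313 + 9.1892 = 75.502 kPa.
Normally consolidated clay, so the full stress increment lies on the virgin compression line:
S_c = C_c·H/(1+e₀)·log₁₀(σ'_f/σ'_0) = 0.31×5.2/(1+1.21)×log₁₀(75.502/66.313)
    = 0.72941 × 0.05636 = 0.04111 m

S_c ≈ 0.0411 m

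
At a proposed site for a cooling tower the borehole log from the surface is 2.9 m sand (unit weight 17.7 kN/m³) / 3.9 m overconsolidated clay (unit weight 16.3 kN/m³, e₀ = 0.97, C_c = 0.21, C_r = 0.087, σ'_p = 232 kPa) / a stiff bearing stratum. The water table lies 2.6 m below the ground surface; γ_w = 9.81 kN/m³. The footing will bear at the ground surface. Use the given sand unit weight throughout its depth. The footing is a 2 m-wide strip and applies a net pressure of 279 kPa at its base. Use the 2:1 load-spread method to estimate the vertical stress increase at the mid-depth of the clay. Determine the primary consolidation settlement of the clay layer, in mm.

Mid-depth of clay below the ground surface: z = 2.9 + 3.9/2 = 4.85 m.
Total vertical stress at mid-clay: σ_v = 17.7×2.9 + 16.3×1.95 = 83.115 kPa.
Pore pressure: u = 9.81×(4.85 − 2.6) = 22.073 kPa.
Initial effective stress: σ'_0 = σ_v − u = 83.115 − 22.073 = 61.042 kPa.
Stress increase at mid-clay by the 2:1 spreading method:
Δσ = qB/(B+z) = 279×2/(2+4.85) = 81.46 kPa
Final effective stress: σ'_f = 61.042 + 81.46 = 142.5 kPa.
σ'_f = 142.5 ≤ σ'_p = 232 kPa, so the clay remains overconsolidated and only the recompression index applies:
S_c = C_r·H/(1+e₀)·log₁₀(σ'_f/σ'_0) = 0.087×3.9/1.97×log₁₀(142.5/61.042)
    = 0.17223 × 0.36819 = 0.06341 m

S_c ≈ 63.4 mm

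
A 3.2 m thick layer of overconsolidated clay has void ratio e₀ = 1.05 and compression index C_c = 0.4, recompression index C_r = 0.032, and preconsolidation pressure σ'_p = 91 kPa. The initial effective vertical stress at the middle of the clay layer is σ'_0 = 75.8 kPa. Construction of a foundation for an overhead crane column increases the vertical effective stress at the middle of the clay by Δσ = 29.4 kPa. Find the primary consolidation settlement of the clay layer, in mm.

S_c ≈ 43.3 mm

Final effective stress: σ'_f = 75.8 + 29.4 = 105.2 kPa.
σ'_f = 105.2 > σ'_p = 91 kPa, so the stress path crosses the preconsolidation pressure — recompression up to σ'_p, then virgin compression beyond:
S_c = H/(1+e₀)·[C_r·log₁₀(σ'_p/σ'_0) + C_c·log₁₀(σ'_f/σ'_p)]
    = 3.2/2.05 × [0.032×log₁₀(91/75.8) + 0.4×log₁₀(105.2/91)]
    = 1.561 × [0.0025399 + 0.02519] = 0.04329 m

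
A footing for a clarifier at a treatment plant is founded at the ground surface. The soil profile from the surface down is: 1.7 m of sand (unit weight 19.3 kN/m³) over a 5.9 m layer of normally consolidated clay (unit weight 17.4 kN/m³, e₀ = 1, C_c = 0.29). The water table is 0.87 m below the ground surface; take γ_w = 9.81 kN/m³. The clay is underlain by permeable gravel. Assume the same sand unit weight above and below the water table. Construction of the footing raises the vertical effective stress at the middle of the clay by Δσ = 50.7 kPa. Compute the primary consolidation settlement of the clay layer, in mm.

S_c ≈ 272 mm

Mid-depth of clay below the ground surface: z = 1.7 + 5.9/2 = 4.65 m.
Total vertical stress at mid-clay: σ_v = 19.3×1.7 + 17.4×2.95 = 84.14 kPa.
Pore pressure: u = 9.81×(4.65 − 0.87) = 37.082 kPa.
Initial effective stress: σ'_0 = σ_v − u = 84.14 − 37.082 = 47.058 kPa.
Final effective stress: σ'_f = σ'_0 + Δσ = 47.058 + 50.7 = 97.758 kPa.
Normally consolidated clay, so the full stress increment lies on the virgin compression line:
S_c = C_c·H/(1+e₀)·log₁₀(σ'_f/σ'_0) = 0.29×5.9/(1+1)×log₁₀(97.758/47.058)
    = 0.8555 × 0.31752 = 0.2716 m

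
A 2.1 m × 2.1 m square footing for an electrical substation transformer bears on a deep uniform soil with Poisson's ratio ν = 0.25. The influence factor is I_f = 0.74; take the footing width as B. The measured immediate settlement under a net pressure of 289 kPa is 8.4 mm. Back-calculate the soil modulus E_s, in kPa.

E_s ≈ 50100 kPa

S_e = q·B·(1−ν²)/E_s · I_f  ⇒  E_s = q·B·(1−ν²)·I_f / S_e.
E_s = 289 × 2.1 × 0.9375 × 0.74 / 0.0084 = 50120 kPa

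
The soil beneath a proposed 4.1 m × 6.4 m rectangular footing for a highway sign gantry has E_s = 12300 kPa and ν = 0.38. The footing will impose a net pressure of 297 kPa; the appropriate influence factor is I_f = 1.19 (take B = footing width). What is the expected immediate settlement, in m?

S_e ≈ 0.101 m

Immediate (elastic) settlement: S_e = q·B·(1−ν²)/E_s · I_f.
S_e = 297 × 4.1 × (1 − 0.38²) / 12300 × 1.19
    = 297 × 4.1 × 0.8556 / 12300 × 1.19
    = 0.1008 m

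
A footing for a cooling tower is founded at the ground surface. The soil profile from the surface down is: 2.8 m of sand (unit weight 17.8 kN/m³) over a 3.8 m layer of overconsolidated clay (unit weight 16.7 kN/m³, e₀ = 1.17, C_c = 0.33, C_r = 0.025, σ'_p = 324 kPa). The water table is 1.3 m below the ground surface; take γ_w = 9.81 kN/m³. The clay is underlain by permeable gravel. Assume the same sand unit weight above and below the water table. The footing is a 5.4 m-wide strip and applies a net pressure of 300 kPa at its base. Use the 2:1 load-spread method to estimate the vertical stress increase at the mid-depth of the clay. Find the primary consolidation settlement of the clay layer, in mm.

Mid-depth of clay below the ground surface: z = 2.8 + 3.8/2 = 4.7 m.
Total vertical stress at mid-clay: σ_v = 17.8×2.8 + 16.7×1.9 = 81.57 kPa.
Pore pressure: u = 9.81×(4.7 − 1.3) = 33.354 kPa.
Initial effective stress: σ'_0 = σ_v − u = 81.57 − 33.354 = 48.216 kPa.
Stress increase at mid-clay by the 2:1 spreading method:
Δσ = qB/(B+z) = 300×5.4/(5.4+4.7) = 160.4 kPa
Final effective stress: σ'_f = 48.216 + 160.4 = 208.62 kPa.
σ'_f = 208.62 ≤ σ'_p = 324 kPa, so the clay remains overconsolidated and only the recompression index applies:
S_c = C_r·H/(1+e₀)·log₁₀(σ'_f/σ'_0) = 0.025×3.8/2.17×log₁₀(208.62/48.216)
    = 0.04378 × 0.63616 = 0.02785 m

S_c ≈ 27.9 mm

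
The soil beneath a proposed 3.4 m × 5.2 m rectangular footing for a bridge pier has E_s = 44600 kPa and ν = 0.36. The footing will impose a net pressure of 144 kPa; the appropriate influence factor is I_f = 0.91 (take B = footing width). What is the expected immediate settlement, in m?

S_e ≈ 0.00869 m

Immediate (elastic) settlement: S_e = q·B·(1−ν²)/E_s · I_f.
S_e = 144 × 3.4 × (1 − 0.36²) / 44600 × 0.91
    = 144 × 3.4 × 0.8704 / 44600 × 0.91
    = 0.008695 m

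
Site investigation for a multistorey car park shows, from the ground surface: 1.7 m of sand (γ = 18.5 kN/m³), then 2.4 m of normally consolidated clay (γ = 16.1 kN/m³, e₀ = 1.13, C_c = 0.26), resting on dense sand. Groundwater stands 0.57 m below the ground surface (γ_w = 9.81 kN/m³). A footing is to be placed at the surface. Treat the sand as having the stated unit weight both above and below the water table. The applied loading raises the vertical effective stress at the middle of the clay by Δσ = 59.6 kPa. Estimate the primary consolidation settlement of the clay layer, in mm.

S_c ≈ 145 mm

Mid-depth of clay below the ground surface: z = 1.7 + 2.4/2 = 2.9 m.
Total vertical stress at mid-clay: σ_v = 18.5×1.7 + 16.1×1.2 = 50.77 kPa.
Pore pressure: u = 9.81×(2.9 − 0.57) = 22.857 kPa.
Initial effective stress: σ'_0 = σ_v − u = 50.77 − 22.857 = 27.913 kPa.
Final effective stress: σ'_f = σ'_0 + Δσ = 27.913 + 59.6 = 87.513 kPa.
Normally consolidated clay, so the full stress increment lies on the virgin compression line:
S_c = C_c·H/(1+e₀)·log₁₀(σ'_f/σ'_0) = 0.26×2.4/(1+1.13)×log₁₀(87.513/27.913)
    = 0.29296 × 0.49627 = 0.1454 m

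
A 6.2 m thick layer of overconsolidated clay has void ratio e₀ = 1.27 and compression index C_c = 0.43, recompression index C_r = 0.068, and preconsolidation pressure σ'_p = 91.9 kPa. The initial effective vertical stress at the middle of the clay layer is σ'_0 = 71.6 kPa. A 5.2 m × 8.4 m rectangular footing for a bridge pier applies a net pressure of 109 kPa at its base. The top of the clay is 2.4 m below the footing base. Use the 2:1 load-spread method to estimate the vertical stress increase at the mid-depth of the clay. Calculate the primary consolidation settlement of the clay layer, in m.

S_c ≈ 0.0813 m

Mid-depth of clay below the footing base: z = 2.4 + 6.2/2 = 5.5 m.
Stress increase at mid-clay by the 2:1 spreading method:
Δσ = qBL/((B+z)(L+z)) = 109×5.2×8.4/((5.2+5.5)(8.4+5.5)) = 32.012 kPa
Final effective stress: σ'_f = 71.6 + 32.012 = 103.61 kPa.
σ'_f = 103.61 > σ'_p = 91.9 kPa, so the stress path crosses the preconsolidation pressure — recompression up to σ'_p, then virgin compression beyond:
S_c = H/(1+e₀)·[C_r·log₁₀(σ'_p/σ'_0) + C_c·log₁₀(σ'_f/σ'_p)]
    = 6.2/2.27 × [0.068×log₁₀(91.9/71.6) + 0.43×log₁₀(103.61/91.9)]
    = 2.7313 × [0.0073714 + 0.022397] = 0.08131 m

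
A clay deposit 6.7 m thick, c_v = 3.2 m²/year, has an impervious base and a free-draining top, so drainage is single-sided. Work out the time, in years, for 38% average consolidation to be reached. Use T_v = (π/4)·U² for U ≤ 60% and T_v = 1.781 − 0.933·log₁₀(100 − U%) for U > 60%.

Drainage path length: H_d = H = 6.7 m (single drainage).
U ≤ 60%: T_v = (π/4)·U² = (π/4)×0.38² = 0.11341.
t = T_v·H_d²/c_v = 0.11341×6.7²/3.2 = 1.591 years.

t ≈ 1.59 years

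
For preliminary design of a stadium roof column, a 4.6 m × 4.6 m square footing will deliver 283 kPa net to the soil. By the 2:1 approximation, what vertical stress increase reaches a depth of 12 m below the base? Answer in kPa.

Δσ_z ≈ 21.7 kPa

By the 2:1 method the load spreads at 1 horizontal : 2 vertical, so at depth z the loaded area has grown by z in each plan dimension:
Δσ = qBL/((B+z)(L+z)) = 283×4.6×4.6/((4.6+12)(4.6+12)) = 21.731 kPa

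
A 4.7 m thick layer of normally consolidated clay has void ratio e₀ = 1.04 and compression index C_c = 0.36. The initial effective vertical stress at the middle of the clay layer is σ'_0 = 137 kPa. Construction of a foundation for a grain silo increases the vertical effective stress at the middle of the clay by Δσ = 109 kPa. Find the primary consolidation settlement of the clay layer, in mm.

Final effective stress: σ'_f = σ'_0 + Δσ = 137 + 109 = 246 kPa.
Normally consolidated clay, so the full stress increment lies on the virgin compression line:
S_c = C_c·H/(1+e₀)·log₁₀(σ'_f/σ'_0) = 0.36×4.7/(1+1.04)×log₁₀(246/137)
    = 0.82941 × 0.25421 = 0.2108 m

S_c ≈ 211 mm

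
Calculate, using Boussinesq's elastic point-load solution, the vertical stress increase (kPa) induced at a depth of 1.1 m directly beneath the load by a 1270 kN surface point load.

Boussinesq vertical stress below a point load on an elastic half-space:
Δσ_z = 3P/(2πz²) · [1 + (r/z)²]^(−5/2)
r/z = 0/1.1 = 0; [1+(r/z)²]^(−5/2) = 1.
Δσ_z = 3×1270/(2π×1.1²) × 1 = 501.14 × 1 = 501.1 kPa

Δσ_z ≈ 501 kPa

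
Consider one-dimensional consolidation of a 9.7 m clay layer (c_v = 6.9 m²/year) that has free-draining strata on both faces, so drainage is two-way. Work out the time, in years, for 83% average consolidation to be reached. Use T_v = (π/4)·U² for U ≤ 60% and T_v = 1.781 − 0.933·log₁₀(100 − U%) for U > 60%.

t ≈ 2.16 years

Drainage path length: H_d = H/2 = 4.85 m (double drainage).
U > 60%: T_v = 1.781 − 0.933·log₁₀(100 − 83) = 0.63299.
t = T_v·H_d²/c_v = 0.63299×4.85²/6.9 = 2.158 years.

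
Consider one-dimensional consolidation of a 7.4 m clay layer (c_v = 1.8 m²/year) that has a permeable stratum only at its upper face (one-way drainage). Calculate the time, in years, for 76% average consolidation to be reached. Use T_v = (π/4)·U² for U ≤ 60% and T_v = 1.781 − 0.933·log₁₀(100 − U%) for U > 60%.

Drainage path length: H_d = H = 7.4 m (single drainage).
U > 60%: T_v = 1.781 − 0.933·log₁₀(100 − 76) = 0.49326.
t = T_v·H_d²/c_v = 0.49326×7.4²/1.8 = 15.01 years.

t ≈ 15 years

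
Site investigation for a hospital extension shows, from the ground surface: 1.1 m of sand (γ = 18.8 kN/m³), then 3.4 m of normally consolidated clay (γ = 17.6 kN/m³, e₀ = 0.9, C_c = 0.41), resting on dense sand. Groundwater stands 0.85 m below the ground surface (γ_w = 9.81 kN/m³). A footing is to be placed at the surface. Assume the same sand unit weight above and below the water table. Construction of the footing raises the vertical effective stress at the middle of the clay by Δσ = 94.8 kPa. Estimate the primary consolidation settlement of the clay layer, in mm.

Mid-depth of clay below the ground surface: z = 1.1 + 3.4/2 = 2.8 m.
Total vertical stress at mid-clay: σ_v = 18.8×1.1 + 17.6×1.7 = 50.6 kPa.
Pore pressure: u = 9.81×(2.8 − 0.85) = 19.13 kPa.
Initial effective stress: σ'_0 = σ_v − u = 50.6 − 19.13 = 31.47 kPa.
Final effective stress: σ'_f = σ'_0 + Δσ = 31.47 + 94.8 = 126.27 kPa.
Normally consolidated clay, so the full stress increment lies on the virgin compression line:
S_c = C_c·H/(1+e₀)·log₁₀(σ'_f/σ'_0) = 0.41×3.4/(1+0.9)×log₁₀(126.27/31.47)
    = 0.73368 × 0.6034 = 0.4427 m

S_c ≈ 443 mm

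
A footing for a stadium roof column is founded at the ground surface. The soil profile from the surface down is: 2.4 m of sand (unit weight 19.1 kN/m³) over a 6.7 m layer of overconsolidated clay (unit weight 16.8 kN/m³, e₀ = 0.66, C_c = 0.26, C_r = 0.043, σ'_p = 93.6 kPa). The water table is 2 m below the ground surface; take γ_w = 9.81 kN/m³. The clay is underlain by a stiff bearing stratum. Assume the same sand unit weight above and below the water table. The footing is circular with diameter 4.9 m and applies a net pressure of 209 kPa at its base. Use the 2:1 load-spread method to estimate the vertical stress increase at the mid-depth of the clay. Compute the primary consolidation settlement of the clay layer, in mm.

S_c ≈ 98.9 mm

Mid-depth of clay below the ground surface: z = 2.4 + 6.7/2 = 5.75 m.
Total vertical stress at mid-clay: σ_v = 19.1×2.4 + 16.8×3.35 = 102.12 kPa.
Pore pressure: u = 9.81×(5.75 − 2) = 36.788 kPa.
Initial effective stress: σ'_0 = σ_v − u = 102.12 − 36.788 = 65.332 kPa.
Stress increase at mid-clay by the 2:1 spreading method:
Δσ ≈ qD²/(D+z)² = 209×4.9²/(4.9+5.75)² = 44.242 kPa
Final effective stress: σ'_f = 65.332 + 44.242 = 109.57 kPa.
σ'_f = 109.57 > σ'_p = 93.6 kPa, so the stress path crosses the preconsolidation pressure — recompression up to σ'_p, then virgin compression beyond:
S_c = H/(1+e₀)·[C_r·log₁₀(σ'_p/σ'_0) + C_c·log₁₀(σ'_f/σ'_p)]
    = 6.7/1.66 × [0.043×log₁₀(93.6/65.332) + 0.26×log₁₀(109.57/93.6)]
    = 4.0361 × [0.0067144 + 0.017788] = 0.09889 m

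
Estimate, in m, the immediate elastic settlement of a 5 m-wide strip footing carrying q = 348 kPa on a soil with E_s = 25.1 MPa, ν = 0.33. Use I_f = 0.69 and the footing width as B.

S_e ≈ 0.0426 m

Immediate (elastic) settlement: S_e = q·B·(1−ν²)/E_s · I_f.
E_s = 25.1 MPa = 25100 kPa.
S_e = 348 × 5 × (1 − 0.33²) / 25100 × 0.69
    = 348 × 5 × 0.8911 / 25100 × 0.69
    = 0.04262 m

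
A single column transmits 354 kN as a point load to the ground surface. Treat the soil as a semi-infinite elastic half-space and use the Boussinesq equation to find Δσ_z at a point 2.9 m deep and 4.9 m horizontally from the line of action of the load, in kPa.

Boussinesq vertical stress below a point load on an elastic half-space:
Δσ_z = 3P/(2πz²) · [1 + (r/z)²]^(−5/2)
r/z = 4.9/2.9 = 1.6897; [1+(r/z)²]^(−5/2) = 0.034273.
Δσ_z = 3×354/(2π×2.9²) × 0.034273 = 20.098 × 0.034273 = 0.6888 kPa

Δσ_z ≈ 0.689 kPa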